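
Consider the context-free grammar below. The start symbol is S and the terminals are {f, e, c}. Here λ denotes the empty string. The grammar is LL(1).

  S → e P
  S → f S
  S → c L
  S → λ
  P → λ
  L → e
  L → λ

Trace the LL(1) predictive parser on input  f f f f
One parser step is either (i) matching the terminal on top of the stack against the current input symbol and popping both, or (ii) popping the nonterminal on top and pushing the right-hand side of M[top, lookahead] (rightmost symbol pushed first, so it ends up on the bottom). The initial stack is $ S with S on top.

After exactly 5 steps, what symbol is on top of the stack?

step 1: stack=$ S  input=f f f f $  — expand S → f S
step 2: stack=$ S f  input=f f f f $  — match f
step 3: stack=$ S  input=f f f $  — expand S → f S
step 4: stack=$ S f  input=f f f $  — match f
step 5: stack=$ S  input=f f $  — expand S → f S
Stack after step 5: $ S f (top = f).

f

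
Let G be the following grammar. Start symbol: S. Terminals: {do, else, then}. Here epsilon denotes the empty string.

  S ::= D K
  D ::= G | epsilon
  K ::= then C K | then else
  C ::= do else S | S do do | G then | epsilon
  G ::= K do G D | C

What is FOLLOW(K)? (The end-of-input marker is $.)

{$, do, then}

FIRST(K) = {then}
FIRST(S) = {do, then}  (via D K)
FIRST(D) = {epsilon, do, then}  (via G)
FIRST(C) = {epsilon, do, then}  (via S do do, G then)
FIRST(G) = {epsilon, do, then}  (via K do G D, C)
FOLLOW(S) includes $ since S is the start symbol.
FOLLOW(S): in C::=do else S, the suffix after S is empty, so FOLLOW(S) ⊇ FOLLOW(C) = {do, then}; in C::=S do do, S is followed by do do with FIRST {do}. Thus FOLLOW(S) = {$, do, then}.
FOLLOW(K): in S::=D K, the suffix after K is empty, so FOLLOW(K) ⊇ FOLLOW(S) = {$, do, then}; in K::=then C K, the suffix after K is empty (adds nothing new); in G::=K do G D, K is followed by do G D with FIRST {do}. Thus FOLLOW(K) = {$, do, then}.
FOLLOW(D): in S::=D K, D is followed by K with FIRST {then}; in G::=K do G D, the suffix after D is empty, so FOLLOW(D) ⊇ FOLLOW(G) = {do, then}. Thus FOLLOW(D) = {do, then}.
FOLLOW(G): in D::=G, the suffix after G is empty, so FOLLOW(G) ⊇ FOLLOW(D) = {do, then}; in C::=G then, G is followed by then with FIRST {then}; in G::=K do G D, G is followed by D with FIRST {epsilon, do, then}; in G::=K do G D, the suffix after G is nullable (adds nothing new). Thus FOLLOW(G) = {do, then}.
FOLLOW(C): in K::=then C K, C is followed by K with FIRST {then}; in G::=C, the suffix after C is empty, so FOLLOW(C) ⊇ FOLLOW(G) = {do, then}. Thus FOLLOW(C) = {do, then}.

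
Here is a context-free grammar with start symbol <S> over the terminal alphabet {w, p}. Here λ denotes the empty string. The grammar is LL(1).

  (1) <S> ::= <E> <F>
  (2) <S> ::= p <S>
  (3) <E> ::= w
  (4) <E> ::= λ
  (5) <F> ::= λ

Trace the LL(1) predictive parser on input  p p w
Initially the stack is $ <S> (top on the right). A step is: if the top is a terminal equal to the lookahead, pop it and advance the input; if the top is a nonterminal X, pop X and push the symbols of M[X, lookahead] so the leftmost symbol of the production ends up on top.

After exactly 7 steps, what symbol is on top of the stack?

<F>

     Stack      Input    Action
  1  $ <S>      p p w $  expand <S> ::= p <S>
  2  $ <S> p    p p w $  match p
  3  $ <S>      p w $    expand <S> ::= p <S>
  4  $ <S> p    p w $    match p
  5  $ <S>      w $      expand <S> ::= <E> <F>
  6  $ <F> <E>  w $      expand <E> ::= w
  7  $ <F> w    w $      match w
Stack after step 7: $ <F> (top = <F>).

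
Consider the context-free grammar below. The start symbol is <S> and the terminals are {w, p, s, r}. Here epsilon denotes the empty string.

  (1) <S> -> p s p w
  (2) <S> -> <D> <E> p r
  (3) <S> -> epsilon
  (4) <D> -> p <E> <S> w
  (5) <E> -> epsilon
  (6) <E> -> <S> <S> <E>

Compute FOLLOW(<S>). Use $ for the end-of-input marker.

{$, p, w}

FIRST(<D>): from <D>->p <E> <S> w we get {p}. So FIRST(<D>) = {p}.
FIRST(<S>): from <S>->p s p w we get {p}; from <S>-><D> <E> p r we get {p}; from <S>->epsilon we get {epsilon}. So FIRST(<S>) = {epsilon, p}.
FIRST(<E>): from <E>->epsilon we get {epsilon}; from <E>-><S> <S> <E> we get {epsilon, p}. So FIRST(<E>) = {epsilon, p}.
FOLLOW(<S>) includes $ since <S> is the start symbol.
FOLLOW(<D>): in <S>-><D> <E> p r, <D> is followed by <E> p r with FIRST {p}. Thus FOLLOW(<D>) = {p}.
FOLLOW(<E>): in <S>-><D> <E> p r, <E> is followed by p r with FIRST {p}; in <D>->p <E> <S> w, <E> is followed by <S> w with FIRST {p, w}; in <E>-><S> <S> <E>, the suffix after <E> is empty (adds nothing new). Thus FOLLOW(<E>) = {p, w}.
FOLLOW(<S>): in <D>->p <E> <S> w, <S> is followed by w with FIRST {w}; in <E>-><S> <S> <E> (occurrence 1), <S> is followed by <S> <E> with FIRST {epsilon, p}; in <E>-><S> <S> <E> (occurrence 1), the suffix after <S> is nullable, so FOLLOW(<S>) ⊇ FOLLOW(<E>) = {p, w}; in <E>-><S> <S> <E> (occurrence 2), <S> is followed by <E> with FIRST {epsilon, p}; in <E>-><S> <S> <E> (occurrence 2), the suffix after <S> is nullable, so FOLLOW(<S>) ⊇ FOLLOW(<E>) = {p, w}. Thus FOLLOW(<S>) = {$, p, w}.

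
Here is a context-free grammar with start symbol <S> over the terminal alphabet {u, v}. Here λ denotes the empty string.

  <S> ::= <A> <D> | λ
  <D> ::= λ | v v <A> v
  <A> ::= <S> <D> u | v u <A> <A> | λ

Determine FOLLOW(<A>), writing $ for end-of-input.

FIRST(<D>) = {λ, v}
FIRST(<S>) = {λ, u, v}  (via <A> <D>)
FIRST(<A>) = {λ, u, v}  (via <S> <D> u)
FOLLOW(<S>) includes $ since <S> is the start symbol.
FOLLOW(<S>): in <A>::=<S> <D> u, <S> is followed by <D> u with FIRST {u, v}. Thus FOLLOW(<S>) = {$, u, v}.
FOLLOW(<D>): in <S>::=<A> <D>, the suffix after <D> is empty, so FOLLOW(<D>) ⊇ FOLLOW(<S>) = {$, u, v}; in <A>::=<S> <D> u, <D> is followed by u with FIRST {u}. Thus FOLLOW(<D>) = {$, u, v}.
FOLLOW(<A>): in <S>::=<A> <D>, <A> is followed by <D> with FIRST {λ, v}; in <S>::=<A> <D>, the suffix after <A> is nullable, so FOLLOW(<A>) ⊇ FOLLOW(<S>) = {$, u, v}; in <D>::=v v <A> v, <A> is followed by v with FIRST {v}; in <A>::=v u <A> <A> (occurrence 1), <A> is followed by <A> with FIRST {λ, u, v}; in <A>::=v u <A> <A> (occurrence 1), the suffix after <A> is nullable (adds nothing new); in <A>::=v u <A> <A> (occurrence 2), the suffix after <A> is empty (adds nothing new). Thus FOLLOW(<A>) = {$, u, v}.

{$, u, v}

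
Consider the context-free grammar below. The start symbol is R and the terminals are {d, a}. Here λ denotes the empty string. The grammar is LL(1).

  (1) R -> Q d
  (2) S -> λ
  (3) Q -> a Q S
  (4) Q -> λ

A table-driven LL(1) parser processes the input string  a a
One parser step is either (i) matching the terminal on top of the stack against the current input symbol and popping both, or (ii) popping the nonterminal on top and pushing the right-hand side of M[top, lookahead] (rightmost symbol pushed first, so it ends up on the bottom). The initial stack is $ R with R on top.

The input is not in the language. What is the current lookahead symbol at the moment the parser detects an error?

$

step 1: stack=$ R  input=a a $  — expand R -> Q d
step 2: stack=$ d Q  input=a a $  — expand Q -> a Q S
step 3: stack=$ d S Q a  input=a a $  — match a
step 4: stack=$ d S Q  input=a $  — expand Q -> a Q S
step 5: stack=$ d S S Q a  input=a $  — match a
step 6: stack=$ d S S Q  input=$  — error: M[Q, $] is empty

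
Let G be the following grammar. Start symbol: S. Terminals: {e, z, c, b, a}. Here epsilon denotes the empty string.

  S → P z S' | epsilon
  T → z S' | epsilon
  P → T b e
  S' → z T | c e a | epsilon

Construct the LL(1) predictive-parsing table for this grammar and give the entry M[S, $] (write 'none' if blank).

S → epsilon

FIRST(T) = {epsilon, z}
FIRST(S') = {epsilon, c, z}
FIRST(P) = {b, z}  (via T b e)
FIRST(S) = {epsilon, b, z}  (via P z S')
FOLLOW(S) includes $ since S is the start symbol.
FOLLOW(S): S appears on no right-hand side. Thus FOLLOW(S) = {$}.
For S → P z S': FIRST(P z S') = {b, z}, so it goes in M[S, t] for t ∈ {b, z}.
For S → epsilon: FIRST(epsilon) = {epsilon}, so it goes in M[S, t] for t ∈ {}; since epsilon ∈ FIRST, also for every t ∈ FOLLOW(S) = {$}.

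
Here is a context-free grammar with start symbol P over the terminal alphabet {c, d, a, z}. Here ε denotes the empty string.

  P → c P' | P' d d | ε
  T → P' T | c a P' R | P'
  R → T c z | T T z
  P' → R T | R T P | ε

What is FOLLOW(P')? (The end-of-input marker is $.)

{$, c, d, z}

FIRST(P) = {ε, c, d, z}  (via P' d d)
FIRST(T) = {ε, c, z}  (via P' T, P')
FIRST(R) = {c, z}  (via T c z, T T z)
FIRST(P') = {ε, c, z}  (via R T, R T P)
FOLLOW(P) includes $ since P is the start symbol.
FOLLOW(P): in P'→R T P, the suffix after P is empty, so FOLLOW(P) ⊇ FOLLOW(P') = {$, c, d, z}. Thus FOLLOW(P) = {$, c, d, z}.
FOLLOW(T): in T→P' T, the suffix after T is empty (adds nothing new); in R→T c z, T is followed by c z with FIRST {c}; in R→T T z (occurrence 1), T is followed by T z with FIRST {c, z}; in R→T T z (occurrence 2), T is followed by z with FIRST {z}; in P'→R T, the suffix after T is empty, so FOLLOW(T) ⊇ FOLLOW(P') = {$, c, d, z}; in P'→R T P, T is followed by P with FIRST {ε, c, d, z}; in P'→R T P, the suffix after T is nullable, so FOLLOW(T) ⊇ FOLLOW(P') = {$, c, d, z}. Thus FOLLOW(T) = {$, c, d, z}.
FOLLOW(P'): in P→c P', the suffix after P' is empty, so FOLLOW(P') ⊇ FOLLOW(P) = {$, c, d, z}; in P→P' d d, P' is followed by d d with FIRST {d}; in T→P' T, P' is followed by T with FIRST {ε, c, z}; in T→P' T, the suffix after P' is nullable, so FOLLOW(P') ⊇ FOLLOW(T) = {$, c, d, z}; in T→c a P' R, P' is followed by R with FIRST {c, z}; in T→P', the suffix after P' is empty, so FOLLOW(P') ⊇ FOLLOW(T) = {$, c, d, z}. Thus FOLLOW(P') = {$, c, d, z}.
FOLLOW(R): in T→c a P' R, the suffix after R is empty, so FOLLOW(R) ⊇ FOLLOW(T) = {$, c, d, z}; in P'→R T, R is followed by T with FIRST {ε, c, z}; in P'→R T, the suffix after R is nullable, so FOLLOW(R) ⊇ FOLLOW(P') = {$, c, d, z}; in P'→R T P, R is followed by T P with FIRST {ε, c, d, z}; in P'→R T P, the suffix after R is nullable, so FOLLOW(R) ⊇ FOLLOW(P') = {$, c, d, z}. Thus FOLLOW(R) = {$, c, d, z}.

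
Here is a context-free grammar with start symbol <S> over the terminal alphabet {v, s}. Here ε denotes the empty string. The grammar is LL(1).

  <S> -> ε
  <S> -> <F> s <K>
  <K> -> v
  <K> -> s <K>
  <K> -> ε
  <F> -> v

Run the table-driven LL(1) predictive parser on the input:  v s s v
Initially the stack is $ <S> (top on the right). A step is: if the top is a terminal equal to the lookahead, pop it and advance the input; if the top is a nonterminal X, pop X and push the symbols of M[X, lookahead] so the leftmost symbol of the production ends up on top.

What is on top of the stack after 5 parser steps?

s

step 1: stack=$ <S>  input=v s s v $  — expand <S> -> <F> s <K>
step 2: stack=$ <K> s <F>  input=v s s v $  — expand <F> -> v
step 3: stack=$ <K> s v  input=v s s v $  — match v
step 4: stack=$ <K> s  input=s s v $  — match s
step 5: stack=$ <K>  input=s v $  — expand <K> -> s <K>
Stack after step 5: $ <K> s (top = s).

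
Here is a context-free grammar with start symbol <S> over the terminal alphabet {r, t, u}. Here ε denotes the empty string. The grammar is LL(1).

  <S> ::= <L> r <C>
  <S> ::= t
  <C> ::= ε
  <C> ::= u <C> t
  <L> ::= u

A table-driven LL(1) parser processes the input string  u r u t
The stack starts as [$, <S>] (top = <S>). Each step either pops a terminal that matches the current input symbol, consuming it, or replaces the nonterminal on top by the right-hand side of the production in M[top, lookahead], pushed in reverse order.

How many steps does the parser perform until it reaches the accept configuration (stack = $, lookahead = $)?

     Stack        Input      Action
  1  $ <S>        u r u t $  expand <S> ::= <L> r <C>
  2  $ <C> r <L>  u r u t $  expand <L> ::= u
  3  $ <C> r u    u r u t $  match u
  4  $ <C> r      r u t $    match r
  5  $ <C>        u t $      expand <C> ::= u <C> t
  6  $ t <C> u    u t $      match u
  7  $ t <C>      t $        expand <C> ::= ε
  8  $ t          t $        match t
Accept reached after 8 steps.

8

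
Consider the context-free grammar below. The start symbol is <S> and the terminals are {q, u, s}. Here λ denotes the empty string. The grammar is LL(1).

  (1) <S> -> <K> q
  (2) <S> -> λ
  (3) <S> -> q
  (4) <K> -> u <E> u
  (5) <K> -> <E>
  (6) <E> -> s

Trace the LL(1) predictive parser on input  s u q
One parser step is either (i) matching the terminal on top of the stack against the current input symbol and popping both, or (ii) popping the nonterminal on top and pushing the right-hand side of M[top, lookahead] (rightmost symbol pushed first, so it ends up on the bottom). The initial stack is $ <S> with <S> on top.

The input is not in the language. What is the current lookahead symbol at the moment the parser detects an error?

u

step 1: stack=$ <S>  input=s u q $  — expand <S> -> <K> q
step 2: stack=$ q <K>  input=s u q $  — expand <K> -> <E>
step 3: stack=$ q <E>  input=s u q $  — expand <E> -> s
step 4: stack=$ q s  input=s u q $  — match s
step 5: stack=$ q  input=u q $  — error: top is terminal q but lookahead is u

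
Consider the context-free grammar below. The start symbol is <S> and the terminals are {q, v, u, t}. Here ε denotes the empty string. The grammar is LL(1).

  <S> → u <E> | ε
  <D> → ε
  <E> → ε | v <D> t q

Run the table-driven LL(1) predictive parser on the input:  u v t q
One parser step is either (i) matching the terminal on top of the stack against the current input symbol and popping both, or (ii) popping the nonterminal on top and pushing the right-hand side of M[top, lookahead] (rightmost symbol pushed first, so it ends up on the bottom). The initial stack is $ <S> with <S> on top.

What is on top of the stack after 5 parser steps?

step 1: stack=$ <S>  input=u v t q $  — expand <S> → u <E>
step 2: stack=$ <E> u  input=u v t q $  — match u
step 3: stack=$ <E>  input=v t q $  — expand <E> → v <D> t q
step 4: stack=$ q t <D> v  input=v t q $  — match v
step 5: stack=$ q t <D>  input=t q $  — expand <D> → ε
Stack after step 5: $ q t (top = t).

t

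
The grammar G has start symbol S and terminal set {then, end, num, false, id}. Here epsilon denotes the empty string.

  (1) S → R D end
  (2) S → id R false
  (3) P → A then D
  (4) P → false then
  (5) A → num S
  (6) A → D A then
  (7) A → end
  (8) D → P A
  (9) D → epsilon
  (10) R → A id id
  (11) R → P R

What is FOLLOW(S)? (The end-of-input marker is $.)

FIRST(S) = {end, false, id, num}  (via R D end)
FIRST(P) = {end, false, num}  (via A then D)
FIRST(D) = {epsilon, end, false, num}  (via P A)
FIRST(A) = {end, false, num}  (via D A then)
FIRST(R) = {end, false, num}  (via A id id, P R)
FOLLOW(S) includes $ since S is the start symbol.
FOLLOW(P): in D→P A, P is followed by A with FIRST {end, false, num}; in R→P R, P is followed by R with FIRST {end, false, num}. Thus FOLLOW(P) = {end, false, num}.
FOLLOW(D): in S→R D end, D is followed by end with FIRST {end}; in P→A then D, the suffix after D is empty, so FOLLOW(D) ⊇ FOLLOW(P) = {end, false, num}; in A→D A then, D is followed by A then with FIRST {end, false, num}. Thus FOLLOW(D) = {end, false, num}.
FOLLOW(A): in P→A then D, A is followed by then D with FIRST {then}; in A→D A then, A is followed by then with FIRST {then}; in D→P A, the suffix after A is empty, so FOLLOW(A) ⊇ FOLLOW(D) = {end, false, num}; in R→A id id, A is followed by id id with FIRST {id}. Thus FOLLOW(A) = {end, false, id, num, then}.
FOLLOW(S): in A→num S, the suffix after S is empty, so FOLLOW(S) ⊇ FOLLOW(A) = {end, false, id, num, then}. Thus FOLLOW(S) = {$, end, false, id, num, then}.
FOLLOW(R): in S→R D end, R is followed by D end with FIRST {end, false, num}; in S→id R false, R is followed by false with FIRST {false}; in R→P R, the suffix after R is empty (adds nothing new). Thus FOLLOW(R) = {end, false, num}.

{$, end, false, id, num, then}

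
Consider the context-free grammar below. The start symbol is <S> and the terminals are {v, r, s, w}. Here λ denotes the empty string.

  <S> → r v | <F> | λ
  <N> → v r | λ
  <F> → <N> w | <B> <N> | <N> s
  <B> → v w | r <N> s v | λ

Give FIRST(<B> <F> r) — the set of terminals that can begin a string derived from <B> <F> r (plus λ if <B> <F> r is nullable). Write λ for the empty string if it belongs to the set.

FIRST(<N>): from <N>→v r we get {v}; from <N>→λ we get {λ}. So FIRST(<N>) = {λ, v}.
FIRST(<B>): from <B>→v w we get {v}; from <B>→r <N> s v we get {r}; from <B>→λ we get {λ}. So FIRST(<B>) = {λ, r, v}.
FIRST(<F>): from <F>→<N> w we get {v, w}; from <F>→<B> <N> we get {λ, r, v}; from <F>→<N> s we get {s, v}. So FIRST(<F>) = {λ, r, s, v, w}.
FIRST(<S>): from <S>→r v we get {r}; from <S>→<F> we get {λ, r, s, v, w}; from <S>→λ we get {λ}. So FIRST(<S>) = {λ, r, s, v, w}.
FIRST(<B> <F> r): take FIRST of each symbol in turn, carrying on past any symbol whose FIRST contains λ; result {r, s, v, w}.

{r, s, v, w}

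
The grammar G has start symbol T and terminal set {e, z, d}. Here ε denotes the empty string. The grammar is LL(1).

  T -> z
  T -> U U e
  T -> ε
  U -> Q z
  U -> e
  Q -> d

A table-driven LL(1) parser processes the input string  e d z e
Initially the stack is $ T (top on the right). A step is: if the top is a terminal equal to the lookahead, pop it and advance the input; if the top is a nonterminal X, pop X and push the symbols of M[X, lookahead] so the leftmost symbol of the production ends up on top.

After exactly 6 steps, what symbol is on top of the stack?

     Stack    Input      Action
  1  $ T      e d z e $  expand T -> U U e
  2  $ e U U  e d z e $  expand U -> e
  3  $ e U e  e d z e $  match e
  4  $ e U    d z e $    expand U -> Q z
  5  $ e z Q  d z e $    expand Q -> d
  6  $ e z d  d z e $    match d
Stack after step 6: $ e z (top = z).

z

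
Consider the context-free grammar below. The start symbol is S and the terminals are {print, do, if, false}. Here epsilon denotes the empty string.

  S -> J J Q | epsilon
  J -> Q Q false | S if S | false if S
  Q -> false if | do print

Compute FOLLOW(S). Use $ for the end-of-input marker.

FIRST(Q): from Q->false if we get {false}; from Q->do print we get {do}. So FIRST(Q) = {do, false}.
FIRST(S): from S->J J Q we get {do, false, if}; from S->epsilon we get {epsilon}. So FIRST(S) = {epsilon, do, false, if}.
FIRST(J): from J->Q Q false we get {do, false}; from J->S if S we get {do, false, if}; from J->false if S we get {false}. So FIRST(J) = {do, false, if}.
FOLLOW(S) includes $ since S is the start symbol.
FOLLOW(J): in S->J J Q (occurrence 1), J is followed by J Q with FIRST {do, false, if}; in S->J J Q (occurrence 2), J is followed by Q with FIRST {do, false}. Thus FOLLOW(J) = {do, false, if}.
FOLLOW(S): in J->S if S (occurrence 1), S is followed by if S with FIRST {if}; in J->S if S (occurrence 2), the suffix after S is empty, so FOLLOW(S) ⊇ FOLLOW(J) = {do, false, if}; in J->false if S, the suffix after S is empty, so FOLLOW(S) ⊇ FOLLOW(J) = {do, false, if}. Thus FOLLOW(S) = {$, do, false, if}.
FOLLOW(Q): in S->J J Q, the suffix after Q is empty, so FOLLOW(Q) ⊇ FOLLOW(S) = {$, do, false, if}; in J->Q Q false (occurrence 1), Q is followed by Q false with FIRST {do, false}; in J->Q Q false (occurrence 2), Q is followed by false with FIRST {false}. Thus FOLLOW(Q) = {$, do, false, if}.

{$, do, false, if}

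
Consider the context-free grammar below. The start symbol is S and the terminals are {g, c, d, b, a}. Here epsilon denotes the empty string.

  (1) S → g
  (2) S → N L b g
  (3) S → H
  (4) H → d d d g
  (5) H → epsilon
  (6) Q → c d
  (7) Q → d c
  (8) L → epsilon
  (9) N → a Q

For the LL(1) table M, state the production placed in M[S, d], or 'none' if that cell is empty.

FIRST(H): from H→d d d g we get {d}; from H→epsilon we get {epsilon}. So FIRST(H) = {epsilon, d}.
FIRST(Q): from Q→c d we get {c}; from Q→d c we get {d}. So FIRST(Q) = {c, d}.
FIRST(L): from L→epsilon we get {epsilon}. So FIRST(L) = {epsilon}.
FIRST(N): from N→a Q we get {a}. So FIRST(N) = {a}.
FIRST(S): from S→g we get {g}; from S→N L b g we get {a}; from S→H we get {epsilon, d}. So FIRST(S) = {epsilon, a, d, g}.
FOLLOW(S) includes $ since S is the start symbol.
FOLLOW(S): S appears on no right-hand side. Thus FOLLOW(S) = {$}.
For S → g: FIRST(g) = {g}, so it goes in M[S, t] for t ∈ {g}.
For S → N L b g: FIRST(N L b g) = {a}, so it goes in M[S, t] for t ∈ {a}.
For S → H: FIRST(H) = {epsilon, d}, so it goes in M[S, t] for t ∈ {d}; since epsilon ∈ FIRST, also for every t ∈ FOLLOW(S) = {$}.

S → H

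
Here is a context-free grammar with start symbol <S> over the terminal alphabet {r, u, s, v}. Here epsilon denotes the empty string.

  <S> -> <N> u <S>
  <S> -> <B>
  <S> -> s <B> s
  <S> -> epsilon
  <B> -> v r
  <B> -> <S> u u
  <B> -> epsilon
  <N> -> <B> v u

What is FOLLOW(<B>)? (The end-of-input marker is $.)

{$, s, u, v}

FIRST(<S>): from <S>-><N> u <S> we get {s, u, v}; from <S>-><B> we get {epsilon, s, u, v}; from <S>->s <B> s we get {s}; from <S>->epsilon we get {epsilon}. So FIRST(<S>) = {epsilon, s, u, v}.
FIRST(<B>): from <B>->v r we get {v}; from <B>-><S> u u we get {s, u, v}; from <B>->epsilon we get {epsilon}. So FIRST(<B>) = {epsilon, s, u, v}.
FIRST(<N>): from <N>-><B> v u we get {s, u, v}. So FIRST(<N>) = {s, u, v}.
FOLLOW(<S>) includes $ since <S> is the start symbol.
FOLLOW(<S>): in <S>-><N> u <S>, the suffix after <S> is empty (adds nothing new); in <B>-><S> u u, <S> is followed by u u with FIRST {u}. Thus FOLLOW(<S>) = {$, u}.
FOLLOW(<B>): in <S>-><B>, the suffix after <B> is empty, so FOLLOW(<B>) ⊇ FOLLOW(<S>) = {$, u}; in <S>->s <B> s, <B> is followed by s with FIRST {s}; in <N>-><B> v u, <B> is followed by v u with FIRST {v}. Thus FOLLOW(<B>) = {$, s, u, v}.
FOLLOW(<N>): in <S>-><N> u <S>, <N> is followed by u <S> with FIRST {u}. Thus FOLLOW(<N>) = {u}.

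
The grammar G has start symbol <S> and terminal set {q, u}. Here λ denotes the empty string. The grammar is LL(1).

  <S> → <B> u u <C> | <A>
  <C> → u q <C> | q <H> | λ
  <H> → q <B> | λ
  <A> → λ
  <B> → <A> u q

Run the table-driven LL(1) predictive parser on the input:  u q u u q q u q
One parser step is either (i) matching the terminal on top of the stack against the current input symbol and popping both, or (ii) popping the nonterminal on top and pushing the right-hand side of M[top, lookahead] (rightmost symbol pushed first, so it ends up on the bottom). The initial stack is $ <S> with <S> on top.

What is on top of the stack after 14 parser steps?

      Stack              Input              Action
   1  $ <S>              u q u u q q u q $  expand <S> → <B> u u <C>
   2  $ <C> u u <B>      u q u u q q u q $  expand <B> → <A> u q
   3  $ <C> u u q u <A>  u q u u q q u q $  expand <A> → λ
   4  $ <C> u u q u      u q u u q q u q $  match u
   5  $ <C> u u q        q u u q q u q $    match q
   6  $ <C> u u          u u q q u q $      match u
   7  $ <C> u            u q q u q $        match u
   8  $ <C>              q q u q $          expand <C> → q <H>
   9  $ <H> q            q q u q $          match q
  10  $ <H>              q u q $            expand <H> → q <B>
  11  $ <B> q            q u q $            match q
  12  $ <B>              u q $              expand <B> → <A> u q
  13  $ q u <A>          u q $              expand <A> → λ
  14  $ q u              u q $              match u
Stack after step 14: $ q (top = q).

q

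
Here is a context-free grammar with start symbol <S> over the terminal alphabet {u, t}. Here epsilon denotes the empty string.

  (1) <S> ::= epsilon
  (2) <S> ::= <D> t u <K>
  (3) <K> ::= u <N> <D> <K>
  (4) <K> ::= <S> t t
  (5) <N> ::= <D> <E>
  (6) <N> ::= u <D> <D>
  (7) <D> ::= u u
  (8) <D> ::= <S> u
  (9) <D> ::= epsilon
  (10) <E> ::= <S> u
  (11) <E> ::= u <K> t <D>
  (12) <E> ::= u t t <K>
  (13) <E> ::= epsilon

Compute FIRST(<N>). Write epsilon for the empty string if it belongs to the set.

FIRST(<S>): from <S>::=epsilon we get {epsilon}; from <S>::=<D> t u <K> we get {t, u}. So FIRST(<S>) = {epsilon, t, u}.
FIRST(<K>): from <K>::=u <N> <D> <K> we get {u}; from <K>::=<S> t t we get {t, u}. So FIRST(<K>) = {t, u}.
FIRST(<D>): from <D>::=u u we get {u}; from <D>::=<S> u we get {t, u}; from <D>::=epsilon we get {epsilon}. So FIRST(<D>) = {epsilon, t, u}.
FIRST(<E>): from <E>::=<S> u we get {t, u}; from <E>::=u <K> t <D> we get {u}; from <E>::=u t t <K> we get {u}; from <E>::=epsilon we get {epsilon}. So FIRST(<E>) = {epsilon, t, u}.
FIRST(<N>): from <N>::=<D> <E> we get {epsilon, t, u}; from <N>::=u <D> <D> we get {u}. So FIRST(<N>) = {epsilon, t, u}.

{epsilon, t, u}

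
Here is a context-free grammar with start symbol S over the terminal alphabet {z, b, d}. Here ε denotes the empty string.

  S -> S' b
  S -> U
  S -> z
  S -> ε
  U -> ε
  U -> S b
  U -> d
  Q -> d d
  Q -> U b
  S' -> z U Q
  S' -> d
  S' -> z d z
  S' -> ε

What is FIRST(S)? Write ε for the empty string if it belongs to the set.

{ε, b, d, z}

FIRST(S'): from S'->z U Q we get {z}; from S'->d we get {d}; from S'->z d z we get {z}; from S'->ε we get {ε}. So FIRST(S') = {ε, d, z}.
FIRST(S): from S->S' b we get {b, d, z}; from S->U we get {ε, b, d, z}; from S->z we get {z}; from S->ε we get {ε}. So FIRST(S) = {ε, b, d, z}.
FIRST(U): from U->ε we get {ε}; from U->S b we get {b, d, z}; from U->d we get {d}. So FIRST(U) = {ε, b, d, z}.
FIRST(Q): from Q->d d we get {d}; from Q->U b we get {b, d, z}. So FIRST(Q) = {b, d, z}.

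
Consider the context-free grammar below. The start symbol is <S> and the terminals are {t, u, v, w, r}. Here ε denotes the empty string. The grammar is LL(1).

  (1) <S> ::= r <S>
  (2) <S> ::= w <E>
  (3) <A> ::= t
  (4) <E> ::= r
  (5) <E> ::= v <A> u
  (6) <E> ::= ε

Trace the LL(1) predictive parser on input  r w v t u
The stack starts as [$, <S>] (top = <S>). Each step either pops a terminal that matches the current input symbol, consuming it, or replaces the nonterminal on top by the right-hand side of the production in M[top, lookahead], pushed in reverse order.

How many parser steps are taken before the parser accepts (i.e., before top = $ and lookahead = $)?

     Stack      Input        Action
  1  $ <S>      r w v t u $  expand <S> ::= r <S>
  2  $ <S> r    r w v t u $  match r
  3  $ <S>      w v t u $    expand <S> ::= w <E>
  4  $ <E> w    w v t u $    match w
  5  $ <E>      v t u $      expand <E> ::= v <A> u
  6  $ u <A> v  v t u $      match v
  7  $ u <A>    t u $        expand <A> ::= t
  8  $ u t      t u $        match t
  9  $ u        u $          match u
Accept reached after 9 steps.

9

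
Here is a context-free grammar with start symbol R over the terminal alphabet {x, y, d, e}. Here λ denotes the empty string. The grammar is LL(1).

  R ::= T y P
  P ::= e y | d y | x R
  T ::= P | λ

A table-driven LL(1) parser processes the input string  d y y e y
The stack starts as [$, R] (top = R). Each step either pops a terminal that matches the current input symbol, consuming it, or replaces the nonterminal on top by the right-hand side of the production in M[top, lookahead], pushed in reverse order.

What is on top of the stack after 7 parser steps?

     Stack      Input        Action
  1  $ R        d y y e y $  expand R ::= T y P
  2  $ P y T    d y y e y $  expand T ::= P
  3  $ P y P    d y y e y $  expand P ::= d y
  4  $ P y y d  d y y e y $  match d
  5  $ P y y    y y e y $    match y
  6  $ P y      y e y $      match y
  7  $ P        e y $        expand P ::= e y
Stack after step 7: $ y e (top = e).

e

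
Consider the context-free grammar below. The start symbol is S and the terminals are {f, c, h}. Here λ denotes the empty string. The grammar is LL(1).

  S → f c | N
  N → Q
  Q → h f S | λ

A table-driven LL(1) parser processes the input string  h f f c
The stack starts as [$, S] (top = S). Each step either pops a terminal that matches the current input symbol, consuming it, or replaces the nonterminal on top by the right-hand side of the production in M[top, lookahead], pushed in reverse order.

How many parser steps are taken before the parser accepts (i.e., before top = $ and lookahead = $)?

step 1: stack=$ S  input=h f f c $  — expand S → N
step 2: stack=$ N  input=h f f c $  — expand N → Q
step 3: stack=$ Q  input=h f f c $  — expand Q → h f S
step 4: stack=$ S f h  input=h f f c $  — match h
step 5: stack=$ S f  input=f f c $  — match f
step 6: stack=$ S  input=f c $  — expand S → f c
step 7: stack=$ c f  input=f c $  — match f
step 8: stack=$ c  input=c $  — match c
Accept reached after 8 steps.

8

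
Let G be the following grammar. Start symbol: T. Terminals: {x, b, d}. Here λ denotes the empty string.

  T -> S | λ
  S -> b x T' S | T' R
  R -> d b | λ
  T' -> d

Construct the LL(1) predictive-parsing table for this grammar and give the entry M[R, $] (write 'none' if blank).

R -> λ

FIRST(R) = {λ, d}
FIRST(T') = {d}
FIRST(S) = {b, d}  (via T' R)
FIRST(T) = {λ, b, d}  (via S)
FOLLOW(T) includes $ since T is the start symbol.
FOLLOW(S): in T->S, the suffix after S is empty, so FOLLOW(S) ⊇ FOLLOW(T) = {$}; in S->b x T' S, the suffix after S is empty (adds nothing new). Thus FOLLOW(S) = {$}.
FOLLOW(R): in S->T' R, the suffix after R is empty, so FOLLOW(R) ⊇ FOLLOW(S) = {$}. Thus FOLLOW(R) = {$}.
For R -> d b: FIRST(d b) = {d}, so it goes in M[R, t] for t ∈ {d}.
For R -> λ: FIRST(λ) = {λ}, so it goes in M[R, t] for t ∈ {}; since λ ∈ FIRST, also for every t ∈ FOLLOW(R) = {$}.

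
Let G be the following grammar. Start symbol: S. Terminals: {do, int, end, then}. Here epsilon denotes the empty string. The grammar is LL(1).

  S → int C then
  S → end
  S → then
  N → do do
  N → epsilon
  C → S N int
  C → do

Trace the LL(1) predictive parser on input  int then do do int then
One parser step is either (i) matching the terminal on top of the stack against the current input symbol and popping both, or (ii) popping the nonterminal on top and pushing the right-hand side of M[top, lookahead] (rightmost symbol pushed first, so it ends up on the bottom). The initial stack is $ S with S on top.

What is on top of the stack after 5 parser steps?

N

step 1: stack=$ S  input=int then do do int then $  — expand S → int C then
step 2: stack=$ then C int  input=int then do do int then $  — match int
step 3: stack=$ then C  input=then do do int then $  — expand C → S N int
step 4: stack=$ then int N S  input=then do do int then $  — expand S → then
step 5: stack=$ then int N then  input=then do do int then $  — match then
Stack after step 5: $ then int N (top = N).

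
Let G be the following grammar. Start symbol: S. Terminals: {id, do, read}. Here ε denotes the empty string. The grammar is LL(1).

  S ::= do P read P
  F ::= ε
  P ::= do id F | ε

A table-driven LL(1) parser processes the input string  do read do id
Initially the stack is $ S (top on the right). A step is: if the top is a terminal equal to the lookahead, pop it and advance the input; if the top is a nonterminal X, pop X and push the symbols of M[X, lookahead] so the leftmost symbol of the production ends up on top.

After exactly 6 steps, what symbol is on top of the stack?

step 1: stack=$ S  input=do read do id $  — expand S ::= do P read P
step 2: stack=$ P read P do  input=do read do id $  — match do
step 3: stack=$ P read P  input=read do id $  — expand P ::= ε
step 4: stack=$ P read  input=read do id $  — match read
step 5: stack=$ P  input=do id $  — expand P ::= do id F
step 6: stack=$ F id do  input=do id $  — match do
Stack after step 6: $ F id (top = id).

id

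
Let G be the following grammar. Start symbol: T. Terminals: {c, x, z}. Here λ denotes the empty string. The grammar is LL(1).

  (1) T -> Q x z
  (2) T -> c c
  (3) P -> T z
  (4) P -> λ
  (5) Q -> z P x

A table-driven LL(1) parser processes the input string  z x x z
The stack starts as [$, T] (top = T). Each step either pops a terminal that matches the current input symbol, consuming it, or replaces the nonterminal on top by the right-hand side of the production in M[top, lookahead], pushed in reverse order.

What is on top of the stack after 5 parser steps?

     Stack        Input      Action
  1  $ T          z x x z $  expand T -> Q x z
  2  $ z x Q      z x x z $  expand Q -> z P x
  3  $ z x x P z  z x x z $  match z
  4  $ z x x P    x x z $    expand P -> λ
  5  $ z x x      x x z $    match x
Stack after step 5: $ z x (top = x).

x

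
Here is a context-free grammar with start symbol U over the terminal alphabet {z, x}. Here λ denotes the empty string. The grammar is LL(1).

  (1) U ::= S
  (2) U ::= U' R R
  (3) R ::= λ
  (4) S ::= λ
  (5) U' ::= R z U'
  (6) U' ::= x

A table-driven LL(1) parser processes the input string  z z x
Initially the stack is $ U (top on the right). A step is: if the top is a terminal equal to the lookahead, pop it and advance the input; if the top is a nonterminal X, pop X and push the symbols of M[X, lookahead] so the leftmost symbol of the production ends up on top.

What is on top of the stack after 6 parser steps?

step 1: stack=$ U  input=z z x $  — expand U ::= U' R R
step 2: stack=$ R R U'  input=z z x $  — expand U' ::= R z U'
step 3: stack=$ R R U' z R  input=z z x $  — expand R ::= λ
step 4: stack=$ R R U' z  input=z z x $  — match z
step 5: stack=$ R R U'  input=z x $  — expand U' ::= R z U'
step 6: stack=$ R R U' z R  input=z x $  — expand R ::= λ
Stack after step 6: $ R R U' z (top = z).

z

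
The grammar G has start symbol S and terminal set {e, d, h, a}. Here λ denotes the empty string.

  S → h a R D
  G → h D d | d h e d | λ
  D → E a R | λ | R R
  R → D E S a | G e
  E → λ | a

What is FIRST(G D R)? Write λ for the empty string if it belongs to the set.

{a, d, e, h}

FIRST(S): from S→h a R D we get {h}. So FIRST(S) = {h}.
FIRST(G): from G→h D d we get {h}; from G→d h e d we get {d}; from G→λ we get {λ}. So FIRST(G) = {λ, d, h}.
FIRST(E): from E→λ we get {λ}; from E→a we get {a}. So FIRST(E) = {λ, a}.
FIRST(D): from D→E a R we get {a}; from D→λ we get {λ}; from D→R R we get {a, d, e, h}. So FIRST(D) = {λ, a, d, e, h}.
FIRST(R): from R→D E S a we get {a, d, e, h}; from R→G e we get {d, e, h}. So FIRST(R) = {a, d, e, h}.
FIRST(G D R): take FIRST of each symbol in turn, carrying on past any symbol whose FIRST contains λ; result {a, d, e, h}.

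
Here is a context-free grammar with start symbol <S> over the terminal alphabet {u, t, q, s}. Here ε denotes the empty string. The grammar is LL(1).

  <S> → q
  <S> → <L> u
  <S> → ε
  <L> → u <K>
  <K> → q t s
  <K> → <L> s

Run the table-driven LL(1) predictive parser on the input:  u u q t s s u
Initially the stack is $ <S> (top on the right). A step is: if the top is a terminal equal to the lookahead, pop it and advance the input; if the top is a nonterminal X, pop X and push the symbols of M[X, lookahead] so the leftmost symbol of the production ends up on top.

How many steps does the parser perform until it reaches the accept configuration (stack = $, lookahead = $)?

12

step 1: stack=$ <S>  input=u u q t s s u $  — expand <S> → <L> u
step 2: stack=$ u <L>  input=u u q t s s u $  — expand <L> → u <K>
step 3: stack=$ u <K> u  input=u u q t s s u $  — match u
step 4: stack=$ u <K>  input=u q t s s u $  — expand <K> → <L> s
step 5: stack=$ u s <L>  input=u q t s s u $  — expand <L> → u <K>
step 6: stack=$ u s <K> u  input=u q t s s u $  — match u
step 7: stack=$ u s <K>  input=q t s s u $  — expand <K> → q t s
step 8: stack=$ u s s t q  input=q t s s u $  — match q
step 9: stack=$ u s s t  input=t s s u $  — match t
step 10: stack=$ u s s  input=s s u $  — match s
step 11: stack=$ u s  input=s u $  — match s
step 12: stack=$ u  input=u $  — match u
Accept reached after 12 steps.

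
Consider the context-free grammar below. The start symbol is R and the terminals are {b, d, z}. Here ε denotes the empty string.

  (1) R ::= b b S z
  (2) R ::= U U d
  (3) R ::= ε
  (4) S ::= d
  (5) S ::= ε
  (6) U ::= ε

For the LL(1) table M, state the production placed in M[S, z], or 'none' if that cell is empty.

FIRST(S): from S::=d we get {d}; from S::=ε we get {ε}. So FIRST(S) = {ε, d}.
FIRST(U): from U::=ε we get {ε}. So FIRST(U) = {ε}.
FIRST(R): from R::=b b S z we get {b}; from R::=U U d we get {d}; from R::=ε we get {ε}. So FIRST(R) = {ε, b, d}.
FOLLOW(R) includes $ since R is the start symbol.
FOLLOW(S): in R::=b b S z, S is followed by z with FIRST {z}. Thus FOLLOW(S) = {z}.
For S ::= d: FIRST(d) = {d}, so it goes in M[S, t] for t ∈ {d}.
For S ::= ε: FIRST(ε) = {ε}, so it goes in M[S, t] for t ∈ {}; since ε ∈ FIRST, also for every t ∈ FOLLOW(S) = {z}.

S ::= ε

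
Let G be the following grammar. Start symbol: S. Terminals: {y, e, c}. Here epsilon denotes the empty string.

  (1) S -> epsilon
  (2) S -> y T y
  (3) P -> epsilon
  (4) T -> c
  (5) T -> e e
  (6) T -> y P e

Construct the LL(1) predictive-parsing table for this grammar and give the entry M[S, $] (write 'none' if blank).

S -> epsilon

FIRST(S): from S->epsilon we get {epsilon}; from S->y T y we get {y}. So FIRST(S) = {epsilon, y}.
FIRST(P): from P->epsilon we get {epsilon}. So FIRST(P) = {epsilon}.
FIRST(T): from T->c we get {c}; from T->e e we get {e}; from T->y P e we get {y}. So FIRST(T) = {c, e, y}.
FOLLOW(S) includes $ since S is the start symbol.
FOLLOW(S): S appears on no right-hand side. Thus FOLLOW(S) = {$}.
For S -> epsilon: FIRST(epsilon) = {epsilon}, so it goes in M[S, t] for t ∈ {}; since epsilon ∈ FIRST, also for every t ∈ FOLLOW(S) = {$}.
For S -> y T y: FIRST(y T y) = {y}, so it goes in M[S, t] for t ∈ {y}.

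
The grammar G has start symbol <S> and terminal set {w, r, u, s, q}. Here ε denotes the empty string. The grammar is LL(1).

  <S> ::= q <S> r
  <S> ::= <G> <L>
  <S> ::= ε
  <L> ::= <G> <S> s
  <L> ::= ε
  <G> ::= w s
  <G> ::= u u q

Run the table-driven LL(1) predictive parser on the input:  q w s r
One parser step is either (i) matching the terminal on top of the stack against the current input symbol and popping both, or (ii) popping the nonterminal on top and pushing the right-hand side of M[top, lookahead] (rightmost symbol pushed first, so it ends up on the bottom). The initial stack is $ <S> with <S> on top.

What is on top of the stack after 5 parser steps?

step 1: stack=$ <S>  input=q w s r $  — expand <S> ::= q <S> r
step 2: stack=$ r <S> q  input=q w s r $  — match q
step 3: stack=$ r <S>  input=w s r $  — expand <S> ::= <G> <L>
step 4: stack=$ r <L> <G>  input=w s r $  — expand <G> ::= w s
step 5: stack=$ r <L> s w  input=w s r $  — match w
Stack after step 5: $ r <L> s (top = s).

s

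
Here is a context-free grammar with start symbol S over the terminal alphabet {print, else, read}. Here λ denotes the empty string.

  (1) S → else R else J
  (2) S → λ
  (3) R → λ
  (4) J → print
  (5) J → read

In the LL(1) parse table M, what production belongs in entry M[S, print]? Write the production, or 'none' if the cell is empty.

FIRST(S) = {λ, else}
FIRST(R) = {λ}
FIRST(J) = {print, read}
FOLLOW(S) includes $ since S is the start symbol.
FOLLOW(S): S appears on no right-hand side. Thus FOLLOW(S) = {$}.
For S → else R else J: FIRST(else R else J) = {else}, so it goes in M[S, t] for t ∈ {else}.
For S → λ: FIRST(λ) = {λ}, so it goes in M[S, t] for t ∈ {}; since λ ∈ FIRST, also for every t ∈ FOLLOW(S) = {$}.
None of these place a production in M[S, print].

none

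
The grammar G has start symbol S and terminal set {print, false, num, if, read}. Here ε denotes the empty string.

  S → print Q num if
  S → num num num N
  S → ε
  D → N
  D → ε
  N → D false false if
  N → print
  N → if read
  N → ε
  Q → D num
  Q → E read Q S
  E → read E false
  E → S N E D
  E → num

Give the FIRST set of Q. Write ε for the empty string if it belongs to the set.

{false, if, num, print, read}

FIRST(S): from S→print Q num if we get {print}; from S→num num num N we get {num}; from S→ε we get {ε}. So FIRST(S) = {ε, num, print}.
FIRST(D): from D→N we get {ε, false, if, print}; from D→ε we get {ε}. So FIRST(D) = {ε, false, if, print}.
FIRST(N): from N→D false false if we get {false, if, print}; from N→print we get {print}; from N→if read we get {if}; from N→ε we get {ε}. So FIRST(N) = {ε, false, if, print}.
FIRST(E): from E→read E false we get {read}; from E→S N E D we get {false, if, num, print, read}; from E→num we get {num}. So FIRST(E) = {false, if, num, print, read}.
FIRST(Q): from Q→D num we get {false, if, num, print}; from Q→E read Q S we get {false, if, num, print, read}. So FIRST(Q) = {false, if, num, print, read}.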